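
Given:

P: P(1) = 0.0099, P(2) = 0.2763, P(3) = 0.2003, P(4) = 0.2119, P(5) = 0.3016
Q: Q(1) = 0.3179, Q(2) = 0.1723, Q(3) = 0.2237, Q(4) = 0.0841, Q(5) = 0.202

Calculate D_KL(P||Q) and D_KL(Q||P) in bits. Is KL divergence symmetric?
D_KL(P||Q) = 0.5637 bits, D_KL(Q||P) = 1.2804 bits. No, KL divergence is not symmetric.

D_KL(P||Q) = Σ P(x) log₂(P(x)/Q(x))

Computing term by term:
  P(1)·log₂(P(1)/Q(1)) = 0.0099·log₂(0.0099/0.3179) = -0.04955
  P(2)·log₂(P(2)/Q(2)) = 0.2763·log₂(0.2763/0.1723) = 0.18825
  P(3)·log₂(P(3)/Q(3)) = 0.2003·log₂(0.2003/0.2237) = -0.03193
  P(4)·log₂(P(4)/Q(4)) = 0.2119·log₂(0.2119/0.0841) = 0.28251
  P(5)·log₂(P(5)/Q(5)) = 0.3016·log₂(0.3016/0.202) = 0.17441

D_KL(P||Q) = -0.04955 + 0.18825 - 0.03193 + 0.28251 + 0.17441 = 0.56369 ≈ 0.5637 bits

D_KL(Q||P) = Σ Q(x) log₂(Q(x)/P(x))

Computing term by term:
  Q(1)·log₂(Q(1)/P(1)) = 0.3179·log₂(0.3179/0.0099) = 1.59109
  Q(2)·log₂(Q(2)/P(2)) = 0.1723·log₂(0.1723/0.2763) = -0.11739
  Q(3)·log₂(Q(3)/P(3)) = 0.2237·log₂(0.2237/0.2003) = 0.03566
  Q(4)·log₂(Q(4)/P(4)) = 0.0841·log₂(0.0841/0.2119) = -0.11212
  Q(5)·log₂(Q(5)/P(5)) = 0.202·log₂(0.202/0.3016) = -0.11681

D_KL(Q||P) = 1.59109 - 0.11739 + 0.03566 - 0.11212 - 0.11681 = 1.28043 ≈ 1.2804 bits

These are NOT equal (difference: 0.7167 bits). KL divergence is asymmetric: D_KL(P||Q) ≠ D_KL(Q||P) in general.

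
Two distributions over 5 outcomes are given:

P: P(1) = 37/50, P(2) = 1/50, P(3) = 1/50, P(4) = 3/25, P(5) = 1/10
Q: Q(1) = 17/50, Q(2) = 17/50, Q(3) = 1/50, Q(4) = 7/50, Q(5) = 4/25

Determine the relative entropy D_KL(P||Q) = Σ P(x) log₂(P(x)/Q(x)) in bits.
0.6540 bits

D_KL(P||Q) = Σ P(x) log₂(P(x)/Q(x))

Computing term by term:
  P(1)·log₂(P(1)/Q(1)) = (37/50)·log₂((37/50)/(17/50)) = 0.83027
  P(2)·log₂(P(2)/Q(2)) = (1/50)·log₂((1/50)/(17/50)) = -0.08175
  P(3)·log₂(P(3)/Q(3)) = (1/50)·log₂((1/50)/(1/50)) = 0.00000
  P(4)·log₂(P(4)/Q(4)) = (3/25)·log₂((3/25)/(7/50)) = -0.02669
  P(5)·log₂(P(5)/Q(5)) = (1/10)·log₂((1/10)/(4/25)) = -0.06781

D_KL(P||Q) = 0.83027 - 0.08175 + 0.00000 - 0.02669 - 0.06781 = 0.65402 ≈ 0.6540 bits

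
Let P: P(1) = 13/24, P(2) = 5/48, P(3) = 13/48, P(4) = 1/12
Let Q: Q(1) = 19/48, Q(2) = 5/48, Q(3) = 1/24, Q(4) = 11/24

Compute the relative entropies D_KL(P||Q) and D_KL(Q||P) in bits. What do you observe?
D_KL(P||Q) = 0.7715 bits, D_KL(Q||P) = 0.8356 bits. The two directions give different values (D_KL(Q||P) exceeds D_KL(P||Q) by 0.0641 bits): KL divergence is asymmetric.

D_KL(P||Q) = Σ P(x) log₂(P(x)/Q(x))

Computing term by term:
  P(1)·log₂(P(1)/Q(1)) = (13/24)·log₂((13/24)/(19/48)) = 0.24511
  P(2)·log₂(P(2)/Q(2)) = (5/48)·log₂((5/48)/(5/48)) = 0.00000
  P(3)·log₂(P(3)/Q(3)) = (13/48)·log₂((13/48)/(1/24)) = 0.73137
  P(4)·log₂(P(4)/Q(4)) = (1/12)·log₂((1/12)/(11/24)) = -0.20495

D_KL(P||Q) = 0.24511 + 0.00000 + 0.73137 - 0.20495 = 0.77153 ≈ 0.7715 bits

D_KL(Q||P) = Σ Q(x) log₂(Q(x)/P(x))

Computing term by term:
  Q(1)·log₂(Q(1)/P(1)) = (19/48)·log₂((19/48)/(13/24)) = -0.17912
  Q(2)·log₂(Q(2)/P(2)) = (5/48)·log₂((5/48)/(5/48)) = 0.00000
  Q(3)·log₂(Q(3)/P(3)) = (1/24)·log₂((1/24)/(13/48)) = -0.11252
  Q(4)·log₂(Q(4)/P(4)) = (11/24)·log₂((11/24)/(1/12)) = 1.12724

D_KL(Q||P) = -0.17912 + 0.00000 - 0.11252 + 1.12724 = 0.83560 ≈ 0.8356 bits

These are NOT equal (difference: 0.0641 bits). KL divergence is asymmetric: D_KL(P||Q) ≠ D_KL(Q||P) in general.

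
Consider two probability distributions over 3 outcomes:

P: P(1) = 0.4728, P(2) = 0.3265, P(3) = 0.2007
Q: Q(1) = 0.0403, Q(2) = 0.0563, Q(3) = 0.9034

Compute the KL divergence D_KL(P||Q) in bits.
2.0719 bits

D_KL(P||Q) = Σ P(x) log₂(P(x)/Q(x))

Computing term by term:
  P(1)·log₂(P(1)/Q(1)) = 0.4728·log₂(0.4728/0.0403) = 1.67956
  P(2)·log₂(P(2)/Q(2)) = 0.3265·log₂(0.3265/0.0563) = 0.82796
  P(3)·log₂(P(3)/Q(3)) = 0.2007·log₂(0.2007/0.9034) = -0.43558

D_KL(P||Q) = 1.67956 + 0.82796 - 0.43558 = 2.07194 ≈ 2.0719 bits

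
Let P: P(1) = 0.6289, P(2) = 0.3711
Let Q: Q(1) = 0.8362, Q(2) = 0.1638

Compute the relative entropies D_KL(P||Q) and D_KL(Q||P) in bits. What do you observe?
D_KL(P||Q) = 0.1794 bits, D_KL(Q||P) = 0.1504 bits. The two directions give different values (D_KL(P||Q) exceeds D_KL(Q||P) by 0.0290 bits): KL divergence is asymmetric.

D_KL(P||Q) = Σ P(x) log₂(P(x)/Q(x))

Computing term by term:
  P(1)·log₂(P(1)/Q(1)) = 0.6289·log₂(0.6289/0.8362) = -0.25849
  P(2)·log₂(P(2)/Q(2)) = 0.3711·log₂(0.3711/0.1638) = 0.43785

D_KL(P||Q) = -0.25849 + 0.43785 = 0.17936 ≈ 0.1794 bits

D_KL(Q||P) = Σ Q(x) log₂(Q(x)/P(x))

Computing term by term:
  Q(1)·log₂(Q(1)/P(1)) = 0.8362·log₂(0.8362/0.6289) = 0.34369
  Q(2)·log₂(Q(2)/P(2)) = 0.1638·log₂(0.1638/0.3711) = -0.19326

D_KL(Q||P) = 0.34369 - 0.19326 = 0.15043 ≈ 0.1504 bits

These are NOT equal (difference: 0.0290 bits). KL divergence is asymmetric: D_KL(P||Q) ≠ D_KL(Q||P) in general.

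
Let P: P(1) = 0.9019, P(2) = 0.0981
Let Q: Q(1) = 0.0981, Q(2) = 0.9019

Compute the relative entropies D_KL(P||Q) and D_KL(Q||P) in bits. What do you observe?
D_KL(P||Q) = 2.5727 bits, D_KL(Q||P) = 2.5727 bits. The two directions give the same value here, because Q is a self-inverse relabeling of P; in general KL divergence is asymmetric.

D_KL(P||Q) = Σ P(x) log₂(P(x)/Q(x))

Computing term by term:
  P(1)·log₂(P(1)/Q(1)) = 0.9019·log₂(0.9019/0.0981) = 2.88666
  P(2)·log₂(P(2)/Q(2)) = 0.0981·log₂(0.0981/0.9019) = -0.31398

D_KL(P||Q) = 2.88666 - 0.31398 = 2.57268 ≈ 2.5727 bits

D_KL(Q||P) = Σ Q(x) log₂(Q(x)/P(x))

Computing term by term:
  Q(1)·log₂(Q(1)/P(1)) = 0.0981·log₂(0.0981/0.9019) = -0.31398
  Q(2)·log₂(Q(2)/P(2)) = 0.9019·log₂(0.9019/0.0981) = 2.88666

D_KL(Q||P) = -0.31398 + 2.88666 = 2.57268 ≈ 2.5727 bits

These ARE equal here. Q is P with outcomes relabeled (Q(1) = P(2), Q(2) = P(1)) by a relabeling that is its own inverse, so the two sums contain exactly the same terms in a different order. This is a special case — KL divergence is not symmetric in general: D_KL(P||Q) ≠ D_KL(Q||P) for most P, Q.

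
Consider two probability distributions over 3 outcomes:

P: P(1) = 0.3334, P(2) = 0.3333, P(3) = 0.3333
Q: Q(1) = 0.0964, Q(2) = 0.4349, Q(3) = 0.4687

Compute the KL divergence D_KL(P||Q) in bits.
0.3050 bits

D_KL(P||Q) = Σ P(x) log₂(P(x)/Q(x))

Computing term by term:
  P(1)·log₂(P(1)/Q(1)) = 0.3334·log₂(0.3334/0.0964) = 0.59684
  P(2)·log₂(P(2)/Q(2)) = 0.3333·log₂(0.3333/0.4349) = -0.12794
  P(3)·log₂(P(3)/Q(3)) = 0.3333·log₂(0.3333/0.4687) = -0.16393

D_KL(P||Q) = 0.59684 - 0.12794 - 0.16393 = 0.30497 ≈ 0.3050 bits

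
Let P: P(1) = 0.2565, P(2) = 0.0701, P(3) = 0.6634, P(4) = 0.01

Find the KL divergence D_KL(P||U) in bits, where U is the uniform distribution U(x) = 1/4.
0.7685 bits

U(i) = 1/4 for all i

D_KL(P||U) = Σ P(x) log₂(P(x) / (1/4))
           = Σ P(x) log₂(P(x)) + log₂(4)
           = log₂(4) - H(P)

H(P) = -Σ P(x) log₂(P(x)):
  -P(1)·log₂(P(1)) = -(0.2565)·log₂(0.2565) = 0.50350
  -P(2)·log₂(P(2)) = -(0.0701)·log₂(0.0701) = 0.26879
  -P(3)·log₂(P(3)) = -(0.6634)·log₂(0.6634) = 0.39277
  -P(4)·log₂(P(4)) = -(0.01)·log₂(0.01) = 0.06644
H(P) = 0.50350 + 0.26879 + 0.39277 + 0.06644 = 1.23150 bits

log₂(4) = 2.00000 bits

D_KL(P||U) = 2.00000 - 1.23150 = 0.76850 ≈ 0.7685 bits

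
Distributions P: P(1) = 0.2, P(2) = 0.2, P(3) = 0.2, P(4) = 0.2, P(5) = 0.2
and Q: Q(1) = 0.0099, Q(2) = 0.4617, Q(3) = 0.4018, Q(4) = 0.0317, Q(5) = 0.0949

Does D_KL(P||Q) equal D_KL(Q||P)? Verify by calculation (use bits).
D_KL(P||Q) = 1.1712 bits, D_KL(Q||P) = 0.7324 bits. No — D_KL(P||Q) ≠ D_KL(Q||P) for this pair.

D_KL(P||Q) = Σ P(x) log₂(P(x)/Q(x))

Computing term by term:
  P(1)·log₂(P(1)/Q(1)) = 0.2·log₂(0.2/0.0099) = 0.86729
  P(2)·log₂(P(2)/Q(2)) = 0.2·log₂(0.2/0.4617) = -0.24139
  P(3)·log₂(P(3)/Q(3)) = 0.2·log₂(0.2/0.4018) = -0.20130
  P(4)·log₂(P(4)/Q(4)) = 0.2·log₂(0.2/0.0317) = 0.53149
  P(5)·log₂(P(5)/Q(5)) = 0.2·log₂(0.2/0.0949) = 0.21510

D_KL(P||Q) = 0.86729 - 0.24139 - 0.20130 + 0.53149 + 0.21510 = 1.17119 ≈ 1.1712 bits

D_KL(Q||P) = Σ Q(x) log₂(Q(x)/P(x))

Computing term by term:
  Q(1)·log₂(Q(1)/P(1)) = 0.0099·log₂(0.0099/0.2) = -0.04293
  Q(2)·log₂(Q(2)/P(2)) = 0.4617·log₂(0.4617/0.2) = 0.55725
  Q(3)·log₂(Q(3)/P(3)) = 0.4018·log₂(0.4018/0.2) = 0.40440
  Q(4)·log₂(Q(4)/P(4)) = 0.0317·log₂(0.0317/0.2) = -0.08424
  Q(5)·log₂(Q(5)/P(5)) = 0.0949·log₂(0.0949/0.2) = -0.10207

D_KL(Q||P) = -0.04293 + 0.55725 + 0.40440 - 0.08424 - 0.10207 = 0.73241 ≈ 0.7324 bits

These are NOT equal (difference: 0.4388 bits). KL divergence is asymmetric: D_KL(P||Q) ≠ D_KL(Q||P) in general.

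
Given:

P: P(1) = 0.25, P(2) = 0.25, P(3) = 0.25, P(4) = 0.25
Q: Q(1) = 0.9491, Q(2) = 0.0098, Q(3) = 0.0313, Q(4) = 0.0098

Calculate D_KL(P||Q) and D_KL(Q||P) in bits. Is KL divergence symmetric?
D_KL(P||Q) = 2.6048 bits, D_KL(Q||P) = 1.6412 bits. No, KL divergence is not symmetric.

D_KL(P||Q) = Σ P(x) log₂(P(x)/Q(x))

Computing term by term:
  P(1)·log₂(P(1)/Q(1)) = 0.25·log₂(0.25/0.9491) = -0.48116
  P(2)·log₂(P(2)/Q(2)) = 0.25·log₂(0.25/0.0098) = 1.16825
  P(3)·log₂(P(3)/Q(3)) = 0.25·log₂(0.25/0.0313) = 0.74942
  P(4)·log₂(P(4)/Q(4)) = 0.25·log₂(0.25/0.0098) = 1.16825

D_KL(P||Q) = -0.48116 + 1.16825 + 0.74942 + 1.16825 = 2.60476 ≈ 2.6048 bits

D_KL(Q||P) = Σ Q(x) log₂(Q(x)/P(x))

Computing term by term:
  Q(1)·log₂(Q(1)/P(1)) = 0.9491·log₂(0.9491/0.25) = 1.82667
  Q(2)·log₂(Q(2)/P(2)) = 0.0098·log₂(0.0098/0.25) = -0.04580
  Q(3)·log₂(Q(3)/P(3)) = 0.0313·log₂(0.0313/0.25) = -0.09383
  Q(4)·log₂(Q(4)/P(4)) = 0.0098·log₂(0.0098/0.25) = -0.04580

D_KL(Q||P) = 1.82667 - 0.04580 - 0.09383 - 0.04580 = 1.64124 ≈ 1.6412 bits

These are NOT equal (difference: 0.9636 bits). KL divergence is asymmetric: D_KL(P||Q) ≠ D_KL(Q||P) in general.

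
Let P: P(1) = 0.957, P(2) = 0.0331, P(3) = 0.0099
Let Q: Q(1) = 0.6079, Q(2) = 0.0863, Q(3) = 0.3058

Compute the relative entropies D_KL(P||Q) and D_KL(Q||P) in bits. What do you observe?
D_KL(P||Q) = 0.5318 bits, D_KL(Q||P) = 1.2347 bits. The two directions give different values (D_KL(Q||P) exceeds D_KL(P||Q) by 0.7029 bits): KL divergence is asymmetric.

D_KL(P||Q) = Σ P(x) log₂(P(x)/Q(x))

Computing term by term:
  P(1)·log₂(P(1)/Q(1)) = 0.957·log₂(0.957/0.6079) = 0.62653
  P(2)·log₂(P(2)/Q(2)) = 0.0331·log₂(0.0331/0.0863) = -0.04576
  P(3)·log₂(P(3)/Q(3)) = 0.0099·log₂(0.0099/0.3058) = -0.04900

D_KL(P||Q) = 0.62653 - 0.04576 - 0.04900 = 0.53177 ≈ 0.5318 bits

D_KL(Q||P) = Σ Q(x) log₂(Q(x)/P(x))

Computing term by term:
  Q(1)·log₂(Q(1)/P(1)) = 0.6079·log₂(0.6079/0.957) = -0.39798
  Q(2)·log₂(Q(2)/P(2)) = 0.0863·log₂(0.0863/0.0331) = 0.11931
  Q(3)·log₂(Q(3)/P(3)) = 0.3058·log₂(0.3058/0.0099) = 1.51341

D_KL(Q||P) = -0.39798 + 0.11931 + 1.51341 = 1.23474 ≈ 1.2347 bits

These are NOT equal (difference: 0.7029 bits). KL divergence is asymmetric: D_KL(P||Q) ≠ D_KL(Q||P) in general.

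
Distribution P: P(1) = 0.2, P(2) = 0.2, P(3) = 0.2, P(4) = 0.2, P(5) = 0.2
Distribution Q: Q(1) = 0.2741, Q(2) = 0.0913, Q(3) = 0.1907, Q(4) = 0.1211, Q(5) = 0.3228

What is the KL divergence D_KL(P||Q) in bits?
0.1557 bits

D_KL(P||Q) = Σ P(x) log₂(P(x)/Q(x))

Computing term by term:
  P(1)·log₂(P(1)/Q(1)) = 0.2·log₂(0.2/0.2741) = -0.09094
  P(2)·log₂(P(2)/Q(2)) = 0.2·log₂(0.2/0.0913) = 0.22626
  P(3)·log₂(P(3)/Q(3)) = 0.2·log₂(0.2/0.1907) = 0.01374
  P(4)·log₂(P(4)/Q(4)) = 0.2·log₂(0.2/0.1211) = 0.14476
  P(5)·log₂(P(5)/Q(5)) = 0.2·log₂(0.2/0.3228) = -0.13813

D_KL(P||Q) = -0.09094 + 0.22626 + 0.01374 + 0.14476 - 0.13813 = 0.15569 ≈ 0.1557 bits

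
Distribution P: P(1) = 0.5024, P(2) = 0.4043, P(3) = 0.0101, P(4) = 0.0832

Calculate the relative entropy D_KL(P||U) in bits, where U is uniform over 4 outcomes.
0.6074 bits

U(i) = 1/4 for all i

D_KL(P||U) = Σ P(x) log₂(P(x) / (1/4))
           = Σ P(x) log₂(P(x)) + log₂(4)
           = log₂(4) - H(P)

H(P) = -Σ P(x) log₂(P(x)):
  -P(1)·log₂(P(1)) = -(0.5024)·log₂(0.5024) = 0.49893
  -P(2)·log₂(P(2)) = -(0.4043)·log₂(0.4043) = 0.52822
  -P(3)·log₂(P(3)) = -(0.0101)·log₂(0.0101) = 0.06696
  -P(4)·log₂(P(4)) = -(0.0832)·log₂(0.0832) = 0.29846
H(P) = 0.49893 + 0.52822 + 0.06696 + 0.29846 = 1.39257 bits

log₂(4) = 2.00000 bits

D_KL(P||U) = 2.00000 - 1.39257 = 0.60743 ≈ 0.6074 bits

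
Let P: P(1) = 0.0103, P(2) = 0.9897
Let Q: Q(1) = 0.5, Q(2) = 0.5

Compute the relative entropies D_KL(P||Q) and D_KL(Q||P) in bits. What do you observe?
D_KL(P||Q) = 0.9172 bits, D_KL(Q||P) = 2.3081 bits. The two directions give different values (D_KL(Q||P) exceeds D_KL(P||Q) by 1.3909 bits): KL divergence is asymmetric.

D_KL(P||Q) = Σ P(x) log₂(P(x)/Q(x))

Computing term by term:
  P(1)·log₂(P(1)/Q(1)) = 0.0103·log₂(0.0103/0.5) = -0.05769
  P(2)·log₂(P(2)/Q(2)) = 0.9897·log₂(0.9897/0.5) = 0.97492

D_KL(P||Q) = -0.05769 + 0.97492 = 0.91723 ≈ 0.9172 bits

D_KL(Q||P) = Σ Q(x) log₂(Q(x)/P(x))

Computing term by term:
  Q(1)·log₂(Q(1)/P(1)) = 0.5·log₂(0.5/0.0103) = 2.80061
  Q(2)·log₂(Q(2)/P(2)) = 0.5·log₂(0.5/0.9897) = -0.49253

D_KL(Q||P) = 2.80061 - 0.49253 = 2.30808 ≈ 2.3081 bits

These are NOT equal (difference: 1.3909 bits). KL divergence is asymmetric: D_KL(P||Q) ≠ D_KL(Q||P) in general.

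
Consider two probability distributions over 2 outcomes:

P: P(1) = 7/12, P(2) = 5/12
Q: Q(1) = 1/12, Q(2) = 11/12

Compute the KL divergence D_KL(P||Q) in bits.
1.1637 bits

D_KL(P||Q) = Σ P(x) log₂(P(x)/Q(x))

Computing term by term:
  P(1)·log₂(P(1)/Q(1)) = (7/12)·log₂((7/12)/(1/12)) = 1.63762
  P(2)·log₂(P(2)/Q(2)) = (5/12)·log₂((5/12)/(11/12)) = -0.47396

D_KL(P||Q) = 1.63762 - 0.47396 = 1.16366 ≈ 1.1637 bits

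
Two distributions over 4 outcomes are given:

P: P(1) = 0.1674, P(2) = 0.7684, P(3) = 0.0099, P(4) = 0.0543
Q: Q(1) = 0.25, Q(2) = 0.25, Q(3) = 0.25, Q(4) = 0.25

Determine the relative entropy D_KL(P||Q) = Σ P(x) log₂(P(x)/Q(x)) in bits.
0.9822 bits

D_KL(P||Q) = Σ P(x) log₂(P(x)/Q(x))

Computing term by term:
  P(1)·log₂(P(1)/Q(1)) = 0.1674·log₂(0.1674/0.25) = -0.09686
  P(2)·log₂(P(2)/Q(2)) = 0.7684·log₂(0.7684/0.25) = 1.24475
  P(3)·log₂(P(3)/Q(3)) = 0.0099·log₂(0.0099/0.25) = -0.04612
  P(4)·log₂(P(4)/Q(4)) = 0.0543·log₂(0.0543/0.25) = -0.11962

D_KL(P||Q) = -0.09686 + 1.24475 - 0.04612 - 0.11962 = 0.98215 ≈ 0.9822 bits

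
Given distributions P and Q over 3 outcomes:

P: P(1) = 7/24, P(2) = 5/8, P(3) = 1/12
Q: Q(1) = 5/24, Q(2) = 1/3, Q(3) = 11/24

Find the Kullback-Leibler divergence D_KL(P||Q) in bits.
0.5034 bits

D_KL(P||Q) = Σ P(x) log₂(P(x)/Q(x))

Computing term by term:
  P(1)·log₂(P(1)/Q(1)) = (7/24)·log₂((7/24)/(5/24)) = 0.14158
  P(2)·log₂(P(2)/Q(2)) = (5/8)·log₂((5/8)/(1/3)) = 0.56681
  P(3)·log₂(P(3)/Q(3)) = (1/12)·log₂((1/12)/(11/24)) = -0.20495

D_KL(P||Q) = 0.14158 + 0.56681 - 0.20495 = 0.50344 ≈ 0.5034 bits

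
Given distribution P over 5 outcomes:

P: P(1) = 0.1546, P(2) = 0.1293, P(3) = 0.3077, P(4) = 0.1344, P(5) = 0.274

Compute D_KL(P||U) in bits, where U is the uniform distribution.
0.0998 bits

U(i) = 1/5 for all i

D_KL(P||U) = Σ P(x) log₂(P(x) / (1/5))
           = Σ P(x) log₂(P(x)) + log₂(5)
           = log₂(5) - H(P)

H(P) = -Σ P(x) log₂(P(x)):
  -P(1)·log₂(P(1)) = -(0.1546)·log₂(0.1546) = 0.41640
  -P(2)·log₂(P(2)) = -(0.1293)·log₂(0.1293) = 0.38159
  -P(3)·log₂(P(3)) = -(0.3077)·log₂(0.3077) = 0.52321
  -P(4)·log₂(P(4)) = -(0.1344)·log₂(0.1344) = 0.38914
  -P(5)·log₂(P(5)) = -(0.274)·log₂(0.274) = 0.51176
H(P) = 0.41640 + 0.38159 + 0.52321 + 0.38914 + 0.51176 = 2.22210 bits

log₂(5) = 2.32193 bits

D_KL(P||U) = 2.32193 - 2.22210 = 0.09983 ≈ 0.0998 bits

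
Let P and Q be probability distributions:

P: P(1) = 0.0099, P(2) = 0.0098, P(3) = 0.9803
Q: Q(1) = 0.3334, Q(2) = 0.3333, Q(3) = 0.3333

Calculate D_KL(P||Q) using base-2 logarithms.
1.4257 bits

D_KL(P||Q) = Σ P(x) log₂(P(x)/Q(x))

Computing term by term:
  P(1)·log₂(P(1)/Q(1)) = 0.0099·log₂(0.0099/0.3334) = -0.05023
  P(2)·log₂(P(2)/Q(2)) = 0.0098·log₂(0.0098/0.3333) = -0.04986
  P(3)·log₂(P(3)/Q(3)) = 0.9803·log₂(0.9803/0.3333) = 1.52574

D_KL(P||Q) = -0.05023 - 0.04986 + 1.52574 = 1.42565 ≈ 1.4257 bits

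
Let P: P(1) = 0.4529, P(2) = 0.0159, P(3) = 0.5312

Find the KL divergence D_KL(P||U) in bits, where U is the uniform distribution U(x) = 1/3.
0.4876 bits

U(i) = 1/3 for all i

D_KL(P||U) = Σ P(x) log₂(P(x) / (1/3))
           = Σ P(x) log₂(P(x)) + log₂(3)
           = log₂(3) - H(P)

H(P) = -Σ P(x) log₂(P(x)):
  -P(1)·log₂(P(1)) = -(0.4529)·log₂(0.4529) = 0.51754
  -P(2)·log₂(P(2)) = -(0.0159)·log₂(0.0159) = 0.09500
  -P(3)·log₂(P(3)) = -(0.5312)·log₂(0.5312) = 0.48481
H(P) = 0.51754 + 0.09500 + 0.48481 = 1.09735 bits

log₂(3) = 1.58496 bits

D_KL(P||U) = 1.58496 - 1.09735 = 0.48761 ≈ 0.4876 bits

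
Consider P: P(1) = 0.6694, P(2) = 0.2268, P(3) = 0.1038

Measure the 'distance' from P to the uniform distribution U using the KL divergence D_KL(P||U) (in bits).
0.3726 bits

U(i) = 1/3 for all i

D_KL(P||U) = Σ P(x) log₂(P(x) / (1/3))
           = Σ P(x) log₂(P(x)) + log₂(3)
           = log₂(3) - H(P)

H(P) = -Σ P(x) log₂(P(x)):
  -P(1)·log₂(P(1)) = -(0.6694)·log₂(0.6694) = 0.38762
  -P(2)·log₂(P(2)) = -(0.2268)·log₂(0.2268) = 0.48547
  -P(3)·log₂(P(3)) = -(0.1038)·log₂(0.1038) = 0.33923
H(P) = 0.38762 + 0.48547 + 0.33923 = 1.21232 bits

log₂(3) = 1.58496 bits

D_KL(P||U) = 1.58496 - 1.21232 = 0.37264 ≈ 0.3726 bits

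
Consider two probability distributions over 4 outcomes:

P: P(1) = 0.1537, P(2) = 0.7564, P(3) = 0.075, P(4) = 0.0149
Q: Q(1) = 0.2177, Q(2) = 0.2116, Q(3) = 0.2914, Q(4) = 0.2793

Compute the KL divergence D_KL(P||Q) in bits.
1.1031 bits

D_KL(P||Q) = Σ P(x) log₂(P(x)/Q(x))

Computing term by term:
  P(1)·log₂(P(1)/Q(1)) = 0.1537·log₂(0.1537/0.2177) = -0.07719
  P(2)·log₂(P(2)/Q(2)) = 0.7564·log₂(0.7564/0.2116) = 1.39012
  P(3)·log₂(P(3)/Q(3)) = 0.075·log₂(0.075/0.2914) = -0.14685
  P(4)·log₂(P(4)/Q(4)) = 0.0149·log₂(0.0149/0.2793) = -0.06300

D_KL(P||Q) = -0.07719 + 1.39012 - 0.14685 - 0.06300 = 1.10308 ≈ 1.1031 bits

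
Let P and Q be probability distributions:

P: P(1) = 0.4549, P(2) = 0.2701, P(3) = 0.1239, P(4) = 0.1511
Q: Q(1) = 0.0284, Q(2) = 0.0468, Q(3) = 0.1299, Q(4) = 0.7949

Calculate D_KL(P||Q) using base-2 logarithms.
2.1330 bits

D_KL(P||Q) = Σ P(x) log₂(P(x)/Q(x))

Computing term by term:
  P(1)·log₂(P(1)/Q(1)) = 0.4549·log₂(0.4549/0.0284) = 1.82032
  P(2)·log₂(P(2)/Q(2)) = 0.2701·log₂(0.2701/0.0468) = 0.68306
  P(3)·log₂(P(3)/Q(3)) = 0.1239·log₂(0.1239/0.1299) = -0.00845
  P(4)·log₂(P(4)/Q(4)) = 0.1511·log₂(0.1511/0.7949) = -0.36193

D_KL(P||Q) = 1.82032 + 0.68306 - 0.00845 - 0.36193 = 2.13300 ≈ 2.1330 bits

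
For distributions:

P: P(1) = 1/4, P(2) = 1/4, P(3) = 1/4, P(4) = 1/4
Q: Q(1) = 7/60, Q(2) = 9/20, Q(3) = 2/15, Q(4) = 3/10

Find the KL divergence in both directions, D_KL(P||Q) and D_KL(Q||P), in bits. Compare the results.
D_KL(P||Q) = 0.2238 bits, D_KL(Q||P) = 0.2113 bits. D_KL(P||Q) is larger than D_KL(Q||P) by 0.0125 bits; the two directions differ.

D_KL(P||Q) = Σ P(x) log₂(P(x)/Q(x))

Computing term by term:
  P(1)·log₂(P(1)/Q(1)) = (1/4)·log₂((1/4)/(7/60)) = 0.27488
  P(2)·log₂(P(2)/Q(2)) = (1/4)·log₂((1/4)/(9/20)) = -0.21200
  P(3)·log₂(P(3)/Q(3)) = (1/4)·log₂((1/4)/(2/15)) = 0.22672
  P(4)·log₂(P(4)/Q(4)) = (1/4)·log₂((1/4)/(3/10)) = -0.06576

D_KL(P||Q) = 0.27488 - 0.21200 + 0.22672 - 0.06576 = 0.22384 ≈ 0.2238 bits

D_KL(Q||P) = Σ Q(x) log₂(Q(x)/P(x))

Computing term by term:
  Q(1)·log₂(Q(1)/P(1)) = (7/60)·log₂((7/60)/(1/4)) = -0.12828
  Q(2)·log₂(Q(2)/P(2)) = (9/20)·log₂((9/20)/(1/4)) = 0.38160
  Q(3)·log₂(Q(3)/P(3)) = (2/15)·log₂((2/15)/(1/4)) = -0.12092
  Q(4)·log₂(Q(4)/P(4)) = (3/10)·log₂((3/10)/(1/4)) = 0.07891

D_KL(Q||P) = -0.12828 + 0.38160 - 0.12092 + 0.07891 = 0.21131 ≈ 0.2113 bits

These are NOT equal (difference: 0.0125 bits). KL divergence is asymmetric: D_KL(P||Q) ≠ D_KL(Q||P) in general.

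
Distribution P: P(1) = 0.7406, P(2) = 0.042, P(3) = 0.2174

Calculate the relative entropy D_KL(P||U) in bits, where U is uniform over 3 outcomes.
0.5934 bits

U(i) = 1/3 for all i

D_KL(P||U) = Σ P(x) log₂(P(x) / (1/3))
           = Σ P(x) log₂(P(x)) + log₂(3)
           = log₂(3) - H(P)

H(P) = -Σ P(x) log₂(P(x)):
  -P(1)·log₂(P(1)) = -(0.7406)·log₂(0.7406) = 0.32085
  -P(2)·log₂(P(2)) = -(0.042)·log₂(0.042) = 0.19209
  -P(3)·log₂(P(3)) = -(0.2174)·log₂(0.2174) = 0.47862
H(P) = 0.32085 + 0.19209 + 0.47862 = 0.99156 bits

log₂(3) = 1.58496 bits

D_KL(P||U) = 1.58496 - 0.99156 = 0.59340 ≈ 0.5934 bits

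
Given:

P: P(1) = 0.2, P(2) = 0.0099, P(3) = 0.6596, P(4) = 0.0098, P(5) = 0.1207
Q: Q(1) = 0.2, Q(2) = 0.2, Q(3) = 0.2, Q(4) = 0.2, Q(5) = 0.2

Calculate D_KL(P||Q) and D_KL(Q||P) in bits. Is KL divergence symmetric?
D_KL(P||Q) = 0.9621 bits, D_KL(Q||P) = 1.5389 bits. No, KL divergence is not symmetric.

D_KL(P||Q) = Σ P(x) log₂(P(x)/Q(x))

Computing term by term:
  P(1)·log₂(P(1)/Q(1)) = 0.2·log₂(0.2/0.2) = 0.00000
  P(2)·log₂(P(2)/Q(2)) = 0.0099·log₂(0.0099/0.2) = -0.04293
  P(3)·log₂(P(3)/Q(3)) = 0.6596·log₂(0.6596/0.2) = 1.13556
  P(4)·log₂(P(4)/Q(4)) = 0.0098·log₂(0.0098/0.2) = -0.04264
  P(5)·log₂(P(5)/Q(5)) = 0.1207·log₂(0.1207/0.2) = -0.08794

D_KL(P||Q) = 0.00000 - 0.04293 + 1.13556 - 0.04264 - 0.08794 = 0.96205 ≈ 0.9621 bits

D_KL(Q||P) = Σ Q(x) log₂(Q(x)/P(x))

Computing term by term:
  Q(1)·log₂(Q(1)/P(1)) = 0.2·log₂(0.2/0.2) = 0.00000
  Q(2)·log₂(Q(2)/P(2)) = 0.2·log₂(0.2/0.0099) = 0.86729
  Q(3)·log₂(Q(3)/P(3)) = 0.2·log₂(0.2/0.6596) = -0.34432
  Q(4)·log₂(Q(4)/P(4)) = 0.2·log₂(0.2/0.0098) = 0.87021
  Q(5)·log₂(Q(5)/P(5)) = 0.2·log₂(0.2/0.1207) = 0.14571

D_KL(Q||P) = 0.00000 + 0.86729 - 0.34432 + 0.87021 + 0.14571 = 1.53889 ≈ 1.5389 bits

These are NOT equal (difference: 0.5768 bits). KL divergence is asymmetric: D_KL(P||Q) ≠ D_KL(Q||P) in general.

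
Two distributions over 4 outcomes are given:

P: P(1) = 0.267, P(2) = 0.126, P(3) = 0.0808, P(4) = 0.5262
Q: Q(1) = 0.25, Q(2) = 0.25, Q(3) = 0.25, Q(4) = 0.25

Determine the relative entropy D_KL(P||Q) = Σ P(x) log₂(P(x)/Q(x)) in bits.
0.3341 bits

D_KL(P||Q) = Σ P(x) log₂(P(x)/Q(x))

Computing term by term:
  P(1)·log₂(P(1)/Q(1)) = 0.267·log₂(0.267/0.25) = 0.02534
  P(2)·log₂(P(2)/Q(2)) = 0.126·log₂(0.126/0.25) = -0.12455
  P(3)·log₂(P(3)/Q(3)) = 0.0808·log₂(0.0808/0.25) = -0.13166
  P(4)·log₂(P(4)/Q(4)) = 0.5262·log₂(0.5262/0.25) = 0.56497

D_KL(P||Q) = 0.02534 - 0.12455 - 0.13166 + 0.56497 = 0.33410 ≈ 0.3341 bits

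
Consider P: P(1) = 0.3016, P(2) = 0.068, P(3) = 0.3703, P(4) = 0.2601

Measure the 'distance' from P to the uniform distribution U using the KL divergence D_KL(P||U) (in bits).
0.1787 bits

U(i) = 1/4 for all i

D_KL(P||U) = Σ P(x) log₂(P(x) / (1/4))
           = Σ P(x) log₂(P(x)) + log₂(4)
           = log₂(4) - H(P)

H(P) = -Σ P(x) log₂(P(x)):
  -P(1)·log₂(P(1)) = -(0.3016)·log₂(0.3016) = 0.52155
  -P(2)·log₂(P(2)) = -(0.068)·log₂(0.068) = 0.26373
  -P(3)·log₂(P(3)) = -(0.3703)·log₂(0.3703) = 0.53073
  -P(4)·log₂(P(4)) = -(0.2601)·log₂(0.2601) = 0.50534
H(P) = 0.52155 + 0.26373 + 0.53073 + 0.50534 = 1.82135 bits

log₂(4) = 2.00000 bits

D_KL(P||U) = 2.00000 - 1.82135 = 0.17865 ≈ 0.1787 bits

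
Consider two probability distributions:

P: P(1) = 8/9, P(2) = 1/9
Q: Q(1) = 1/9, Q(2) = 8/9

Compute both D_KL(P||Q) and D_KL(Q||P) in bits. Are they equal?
D_KL(P||Q) = 2.3333 bits, D_KL(Q||P) = 2.3333 bits. Yes, in this case they are equal (although KL divergence is not symmetric in general).

D_KL(P||Q) = Σ P(x) log₂(P(x)/Q(x))

Computing term by term:
  P(1)·log₂(P(1)/Q(1)) = (8/9)·log₂((8/9)/(1/9)) = 2.66667
  P(2)·log₂(P(2)/Q(2)) = (1/9)·log₂((1/9)/(8/9)) = -0.33333

D_KL(P||Q) = 2.66667 - 0.33333 = 2.33334 ≈ 2.3333 bits

D_KL(Q||P) = Σ Q(x) log₂(Q(x)/P(x))

Computing term by term:
  Q(1)·log₂(Q(1)/P(1)) = (1/9)·log₂((1/9)/(8/9)) = -0.33333
  Q(2)·log₂(Q(2)/P(2)) = (8/9)·log₂((8/9)/(1/9)) = 2.66667

D_KL(Q||P) = -0.33333 + 2.66667 = 2.33334 ≈ 2.3333 bits

These ARE equal here. Q is P with outcomes relabeled (Q(1) = P(2), Q(2) = P(1)) by a relabeling that is its own inverse, so the two sums contain exactly the same terms in a different order. This is a special case — KL divergence is not symmetric in general: D_KL(P||Q) ≠ D_KL(Q||P) for most P, Q.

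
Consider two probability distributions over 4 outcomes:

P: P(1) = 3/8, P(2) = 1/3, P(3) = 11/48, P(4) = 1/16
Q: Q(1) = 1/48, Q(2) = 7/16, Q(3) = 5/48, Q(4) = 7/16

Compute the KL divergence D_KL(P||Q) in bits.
1.5182 bits

D_KL(P||Q) = Σ P(x) log₂(P(x)/Q(x))

Computing term by term:
  P(1)·log₂(P(1)/Q(1)) = (3/8)·log₂((3/8)/(1/48)) = 1.56372
  P(2)·log₂(P(2)/Q(2)) = (1/3)·log₂((1/3)/(7/16)) = -0.13077
  P(3)·log₂(P(3)/Q(3)) = (11/48)·log₂((11/48)/(5/48)) = 0.26068
  P(4)·log₂(P(4)/Q(4)) = (1/16)·log₂((1/16)/(7/16)) = -0.17546

D_KL(P||Q) = 1.56372 - 0.13077 + 0.26068 - 0.17546 = 1.51817 ≈ 1.5182 bits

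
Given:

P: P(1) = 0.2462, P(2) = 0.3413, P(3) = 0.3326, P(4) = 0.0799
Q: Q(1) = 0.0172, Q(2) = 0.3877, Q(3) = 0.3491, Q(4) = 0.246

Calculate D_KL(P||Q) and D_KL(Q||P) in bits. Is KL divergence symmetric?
D_KL(P||Q) = 0.7296 bits, D_KL(Q||P) = 0.4288 bits. No, KL divergence is not symmetric.

D_KL(P||Q) = Σ P(x) log₂(P(x)/Q(x))

Computing term by term:
  P(1)·log₂(P(1)/Q(1)) = 0.2462·log₂(0.2462/0.0172) = 0.94525
  P(2)·log₂(P(2)/Q(2)) = 0.3413·log₂(0.3413/0.3877) = -0.06277
  P(3)·log₂(P(3)/Q(3)) = 0.3326·log₂(0.3326/0.3491) = -0.02323
  P(4)·log₂(P(4)/Q(4)) = 0.0799·log₂(0.0799/0.246) = -0.12963

D_KL(P||Q) = 0.94525 - 0.06277 - 0.02323 - 0.12963 = 0.72962 ≈ 0.7296 bits

D_KL(Q||P) = Σ Q(x) log₂(Q(x)/P(x))

Computing term by term:
  Q(1)·log₂(Q(1)/P(1)) = 0.0172·log₂(0.0172/0.2462) = -0.06604
  Q(2)·log₂(Q(2)/P(2)) = 0.3877·log₂(0.3877/0.3413) = 0.07130
  Q(3)·log₂(Q(3)/P(3)) = 0.3491·log₂(0.3491/0.3326) = 0.02439
  Q(4)·log₂(Q(4)/P(4)) = 0.246·log₂(0.246/0.0799) = 0.39911

D_KL(Q||P) = -0.06604 + 0.07130 + 0.02439 + 0.39911 = 0.42876 ≈ 0.4288 bits

These are NOT equal (difference: 0.3008 bits). KL divergence is asymmetric: D_KL(P||Q) ≠ D_KL(Q||P) in general.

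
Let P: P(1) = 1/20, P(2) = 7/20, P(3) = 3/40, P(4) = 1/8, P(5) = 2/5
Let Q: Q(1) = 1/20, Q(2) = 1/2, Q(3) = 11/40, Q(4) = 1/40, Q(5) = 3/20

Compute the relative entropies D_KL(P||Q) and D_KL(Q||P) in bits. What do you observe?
D_KL(P||Q) = 0.5356 bits, D_KL(Q||P) = 0.5025 bits. The two directions give different values (D_KL(P||Q) exceeds D_KL(Q||P) by 0.0331 bits): KL divergence is asymmetric.

D_KL(P||Q) = Σ P(x) log₂(P(x)/Q(x))

Computing term by term:
  P(1)·log₂(P(1)/Q(1)) = (1/20)·log₂((1/20)/(1/20)) = 0.00000
  P(2)·log₂(P(2)/Q(2)) = (7/20)·log₂((7/20)/(1/2)) = -0.18010
  P(3)·log₂(P(3)/Q(3)) = (3/40)·log₂((3/40)/(11/40)) = -0.14059
  P(4)·log₂(P(4)/Q(4)) = (1/8)·log₂((1/8)/(1/40)) = 0.29024
  P(5)·log₂(P(5)/Q(5)) = (2/5)·log₂((2/5)/(3/20)) = 0.56601

D_KL(P||Q) = 0.00000 - 0.18010 - 0.14059 + 0.29024 + 0.56601 = 0.53556 ≈ 0.5356 bits

D_KL(Q||P) = Σ Q(x) log₂(Q(x)/P(x))

Computing term by term:
  Q(1)·log₂(Q(1)/P(1)) = (1/20)·log₂((1/20)/(1/20)) = 0.00000
  Q(2)·log₂(Q(2)/P(2)) = (1/2)·log₂((1/2)/(7/20)) = 0.25729
  Q(3)·log₂(Q(3)/P(3)) = (11/40)·log₂((11/40)/(3/40)) = 0.51548
  Q(4)·log₂(Q(4)/P(4)) = (1/40)·log₂((1/40)/(1/8)) = -0.05805
  Q(5)·log₂(Q(5)/P(5)) = (3/20)·log₂((3/20)/(2/5)) = -0.21226

D_KL(Q||P) = 0.00000 + 0.25729 + 0.51548 - 0.05805 - 0.21226 = 0.50246 ≈ 0.5025 bits

These are NOT equal (difference: 0.0331 bits). KL divergence is asymmetric: D_KL(P||Q) ≠ D_KL(Q||P) in general.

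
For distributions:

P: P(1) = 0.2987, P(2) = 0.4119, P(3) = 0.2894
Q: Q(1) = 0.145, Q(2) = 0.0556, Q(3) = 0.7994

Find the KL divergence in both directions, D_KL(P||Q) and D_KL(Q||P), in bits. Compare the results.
D_KL(P||Q) = 1.0773 bits, D_KL(Q||P) = 0.8600 bits. D_KL(P||Q) is larger than D_KL(Q||P) by 0.2173 bits; the two directions differ.

D_KL(P||Q) = Σ P(x) log₂(P(x)/Q(x))

Computing term by term:
  P(1)·log₂(P(1)/Q(1)) = 0.2987·log₂(0.2987/0.145) = 0.31144
  P(2)·log₂(P(2)/Q(2)) = 0.4119·log₂(0.4119/0.0556) = 1.19004
  P(3)·log₂(P(3)/Q(3)) = 0.2894·log₂(0.2894/0.7994) = -0.42422

D_KL(P||Q) = 0.31144 + 1.19004 - 0.42422 = 1.07726 ≈ 1.0773 bits

D_KL(Q||P) = Σ Q(x) log₂(Q(x)/P(x))

Computing term by term:
  Q(1)·log₂(Q(1)/P(1)) = 0.145·log₂(0.145/0.2987) = -0.15118
  Q(2)·log₂(Q(2)/P(2)) = 0.0556·log₂(0.0556/0.4119) = -0.16064
  Q(3)·log₂(Q(3)/P(3)) = 0.7994·log₂(0.7994/0.2894) = 1.17180

D_KL(Q||P) = -0.15118 - 0.16064 + 1.17180 = 0.85998 ≈ 0.8600 bits

These are NOT equal (difference: 0.2173 bits). KL divergence is asymmetric: D_KL(P||Q) ≠ D_KL(Q||P) in general.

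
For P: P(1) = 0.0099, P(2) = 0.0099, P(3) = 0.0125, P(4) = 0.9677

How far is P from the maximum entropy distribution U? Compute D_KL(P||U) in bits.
1.7433 bits

U(i) = 1/4 for all i

D_KL(P||U) = Σ P(x) log₂(P(x) / (1/4))
           = Σ P(x) log₂(P(x)) + log₂(4)
           = log₂(4) - H(P)

H(P) = -Σ P(x) log₂(P(x)):
  -P(1)·log₂(P(1)) = -(0.0099)·log₂(0.0099) = 0.06592
  -P(2)·log₂(P(2)) = -(0.0099)·log₂(0.0099) = 0.06592
  -P(3)·log₂(P(3)) = -(0.0125)·log₂(0.0125) = 0.07902
  -P(4)·log₂(P(4)) = -(0.9677)·log₂(0.9677) = 0.04584
H(P) = 0.06592 + 0.06592 + 0.07902 + 0.04584 = 0.25670 bits

log₂(4) = 2.00000 bits

D_KL(P||U) = 2.00000 - 0.25670 = 1.74330 ≈ 1.7433 bits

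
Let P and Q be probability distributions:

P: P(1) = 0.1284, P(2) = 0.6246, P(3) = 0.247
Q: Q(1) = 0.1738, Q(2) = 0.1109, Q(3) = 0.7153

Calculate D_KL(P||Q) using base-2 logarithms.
1.1226 bits

D_KL(P||Q) = Σ P(x) log₂(P(x)/Q(x))

Computing term by term:
  P(1)·log₂(P(1)/Q(1)) = 0.1284·log₂(0.1284/0.1738) = -0.05608
  P(2)·log₂(P(2)/Q(2)) = 0.6246·log₂(0.6246/0.1109) = 1.55755
  P(3)·log₂(P(3)/Q(3)) = 0.247·log₂(0.247/0.7153) = -0.37891

D_KL(P||Q) = -0.05608 + 1.55755 - 0.37891 = 1.12256 ≈ 1.1226 bits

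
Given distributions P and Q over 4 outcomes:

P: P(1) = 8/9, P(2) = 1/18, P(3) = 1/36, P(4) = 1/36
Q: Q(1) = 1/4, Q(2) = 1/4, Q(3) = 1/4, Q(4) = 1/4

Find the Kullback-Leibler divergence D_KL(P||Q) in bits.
1.3301 bits

D_KL(P||Q) = Σ P(x) log₂(P(x)/Q(x))

Computing term by term:
  P(1)·log₂(P(1)/Q(1)) = (8/9)·log₂((8/9)/(1/4)) = 1.62673
  P(2)·log₂(P(2)/Q(2)) = (1/18)·log₂((1/18)/(1/4)) = -0.12055
  P(3)·log₂(P(3)/Q(3)) = (1/36)·log₂((1/36)/(1/4)) = -0.08805
  P(4)·log₂(P(4)/Q(4)) = (1/36)·log₂((1/36)/(1/4)) = -0.08805

D_KL(P||Q) = 1.62673 - 0.12055 - 0.08805 - 0.08805 = 1.33008 ≈ 1.3301 bits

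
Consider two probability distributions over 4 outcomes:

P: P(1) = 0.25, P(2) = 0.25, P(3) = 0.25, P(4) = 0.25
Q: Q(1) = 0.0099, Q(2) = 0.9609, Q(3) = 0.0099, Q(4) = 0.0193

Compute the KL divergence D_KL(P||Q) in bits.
2.7674 bits

D_KL(P||Q) = Σ P(x) log₂(P(x)/Q(x))

Computing term by term:
  P(1)·log₂(P(1)/Q(1)) = 0.25·log₂(0.25/0.0099) = 1.16459
  P(2)·log₂(P(2)/Q(2)) = 0.25·log₂(0.25/0.9609) = -0.48561
  P(3)·log₂(P(3)/Q(3)) = 0.25·log₂(0.25/0.0099) = 1.16459
  P(4)·log₂(P(4)/Q(4)) = 0.25·log₂(0.25/0.0193) = 0.92381

D_KL(P||Q) = 1.16459 - 0.48561 + 1.16459 + 0.92381 = 2.76738 ≈ 2.7674 bits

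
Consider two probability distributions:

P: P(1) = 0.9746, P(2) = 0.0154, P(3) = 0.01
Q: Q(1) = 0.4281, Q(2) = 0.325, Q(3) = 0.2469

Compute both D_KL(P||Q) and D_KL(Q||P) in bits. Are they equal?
D_KL(P||Q) = 1.0427 bits, D_KL(Q||P) = 2.0638 bits. No, they are not equal.

D_KL(P||Q) = Σ P(x) log₂(P(x)/Q(x))

Computing term by term:
  P(1)·log₂(P(1)/Q(1)) = 0.9746·log₂(0.9746/0.4281) = 1.15672
  P(2)·log₂(P(2)/Q(2)) = 0.0154·log₂(0.0154/0.325) = -0.06775
  P(3)·log₂(P(3)/Q(3)) = 0.01·log₂(0.01/0.2469) = -0.04626

D_KL(P||Q) = 1.15672 - 0.06775 - 0.04626 = 1.04271 ≈ 1.0427 bits

D_KL(Q||P) = Σ Q(x) log₂(Q(x)/P(x))

Computing term by term:
  Q(1)·log₂(Q(1)/P(1)) = 0.4281·log₂(0.4281/0.9746) = -0.50810
  Q(2)·log₂(Q(2)/P(2)) = 0.325·log₂(0.325/0.0154) = 1.42982
  Q(3)·log₂(Q(3)/P(3)) = 0.2469·log₂(0.2469/0.01) = 1.14212

D_KL(Q||P) = -0.50810 + 1.42982 + 1.14212 = 2.06384 ≈ 2.0638 bits

These are NOT equal (difference: 1.0211 bits). KL divergence is asymmetric: D_KL(P||Q) ≠ D_KL(Q||P) in general.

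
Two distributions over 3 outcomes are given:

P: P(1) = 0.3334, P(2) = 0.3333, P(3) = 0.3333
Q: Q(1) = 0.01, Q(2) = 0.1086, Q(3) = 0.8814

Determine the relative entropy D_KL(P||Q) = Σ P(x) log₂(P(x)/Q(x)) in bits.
1.7583 bits

D_KL(P||Q) = Σ P(x) log₂(P(x)/Q(x))

Computing term by term:
  P(1)·log₂(P(1)/Q(1)) = 0.3334·log₂(0.3334/0.01) = 1.68673
  P(2)·log₂(P(2)/Q(2)) = 0.3333·log₂(0.3333/0.1086) = 0.53921
  P(3)·log₂(P(3)/Q(3)) = 0.3333·log₂(0.3333/0.8814) = -0.46761

D_KL(P||Q) = 1.68673 + 0.53921 - 0.46761 = 1.75833 ≈ 1.7583 bits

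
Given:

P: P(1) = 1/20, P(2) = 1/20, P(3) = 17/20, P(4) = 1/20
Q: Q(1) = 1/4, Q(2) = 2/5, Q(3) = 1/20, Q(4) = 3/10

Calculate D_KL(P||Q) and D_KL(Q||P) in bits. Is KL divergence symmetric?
D_KL(P||Q) = 3.0790 bits, D_KL(Q||P) = 2.3516 bits. No, KL divergence is not symmetric.

D_KL(P||Q) = Σ P(x) log₂(P(x)/Q(x))

Computing term by term:
  P(1)·log₂(P(1)/Q(1)) = (1/20)·log₂((1/20)/(1/4)) = -0.11610
  P(2)·log₂(P(2)/Q(2)) = (1/20)·log₂((1/20)/(2/5)) = -0.15000
  P(3)·log₂(P(3)/Q(3)) = (17/20)·log₂((17/20)/(1/20)) = 3.47434
  P(4)·log₂(P(4)/Q(4)) = (1/20)·log₂((1/20)/(3/10)) = -0.12925

D_KL(P||Q) = -0.11610 - 0.15000 + 3.47434 - 0.12925 = 3.07899 ≈ 3.0790 bits

D_KL(Q||P) = Σ Q(x) log₂(Q(x)/P(x))

Computing term by term:
  Q(1)·log₂(Q(1)/P(1)) = (1/4)·log₂((1/4)/(1/20)) = 0.58048
  Q(2)·log₂(Q(2)/P(2)) = (2/5)·log₂((2/5)/(1/20)) = 1.20000
  Q(3)·log₂(Q(3)/P(3)) = (1/20)·log₂((1/20)/(17/20)) = -0.20437
  Q(4)·log₂(Q(4)/P(4)) = (3/10)·log₂((3/10)/(1/20)) = 0.77549

D_KL(Q||P) = 0.58048 + 1.20000 - 0.20437 + 0.77549 = 2.35160 ≈ 2.3516 bits

These are NOT equal (difference: 0.7274 bits). KL divergence is asymmetric: D_KL(P||Q) ≠ D_KL(Q||P) in general.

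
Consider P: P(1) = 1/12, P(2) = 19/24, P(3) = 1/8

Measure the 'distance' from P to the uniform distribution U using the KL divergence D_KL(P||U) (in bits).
0.6444 bits

U(i) = 1/3 for all i

D_KL(P||U) = Σ P(x) log₂(P(x) / (1/3))
           = Σ P(x) log₂(P(x)) + log₂(3)
           = log₂(3) - H(P)

H(P) = -Σ P(x) log₂(P(x)):
  -P(1)·log₂(P(1)) = -(1/12)·log₂(1/12) = 0.29875
  -P(2)·log₂(P(2)) = -(19/24)·log₂(19/24) = 0.26682
  -P(3)·log₂(P(3)) = -(1/8)·log₂(1/8) = 0.37500
H(P) = 0.29875 + 0.26682 + 0.37500 = 0.94057 bits

log₂(3) = 1.58496 bits

D_KL(P||U) = 1.58496 - 0.94057 = 0.64439 ≈ 0.6444 bits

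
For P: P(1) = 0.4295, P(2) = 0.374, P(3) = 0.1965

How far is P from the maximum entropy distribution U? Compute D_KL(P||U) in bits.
0.0694 bits

U(i) = 1/3 for all i

D_KL(P||U) = Σ P(x) log₂(P(x) / (1/3))
           = Σ P(x) log₂(P(x)) + log₂(3)
           = log₂(3) - H(P)

H(P) = -Σ P(x) log₂(P(x)):
  -P(1)·log₂(P(1)) = -(0.4295)·log₂(0.4295) = 0.52368
  -P(2)·log₂(P(2)) = -(0.374)·log₂(0.374) = 0.53066
  -P(3)·log₂(P(3)) = -(0.1965)·log₂(0.1965) = 0.46126
H(P) = 0.52368 + 0.53066 + 0.46126 = 1.51560 bits

log₂(3) = 1.58496 bits

D_KL(P||U) = 1.58496 - 1.51560 = 0.06936 ≈ 0.0694 bits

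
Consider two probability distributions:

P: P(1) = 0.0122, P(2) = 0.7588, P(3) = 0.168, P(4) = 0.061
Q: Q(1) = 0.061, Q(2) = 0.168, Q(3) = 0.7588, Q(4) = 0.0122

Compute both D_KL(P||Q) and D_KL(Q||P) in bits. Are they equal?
D_KL(P||Q) = 1.3985 bits, D_KL(Q||P) = 1.3985 bits. Yes, in this case they are equal (although KL divergence is not symmetric in general).

D_KL(P||Q) = Σ P(x) log₂(P(x)/Q(x))

Computing term by term:
  P(1)·log₂(P(1)/Q(1)) = 0.0122·log₂(0.0122/0.061) = -0.02833
  P(2)·log₂(P(2)/Q(2)) = 0.7588·log₂(0.7588/0.168) = 1.65059
  P(3)·log₂(P(3)/Q(3)) = 0.168·log₂(0.168/0.7588) = -0.36544
  P(4)·log₂(P(4)/Q(4)) = 0.061·log₂(0.061/0.0122) = 0.14164

D_KL(P||Q) = -0.02833 + 1.65059 - 0.36544 + 0.14164 = 1.39846 ≈ 1.3985 bits

D_KL(Q||P) = Σ Q(x) log₂(Q(x)/P(x))

Computing term by term:
  Q(1)·log₂(Q(1)/P(1)) = 0.061·log₂(0.061/0.0122) = 0.14164
  Q(2)·log₂(Q(2)/P(2)) = 0.168·log₂(0.168/0.7588) = -0.36544
  Q(3)·log₂(Q(3)/P(3)) = 0.7588·log₂(0.7588/0.168) = 1.65059
  Q(4)·log₂(Q(4)/P(4)) = 0.0122·log₂(0.0122/0.061) = -0.02833

D_KL(Q||P) = 0.14164 - 0.36544 + 1.65059 - 0.02833 = 1.39846 ≈ 1.3985 bits

These ARE equal here. Q is P with outcomes relabeled (Q(1) = P(4), Q(2) = P(3), Q(3) = P(2), Q(4) = P(1)) by a relabeling that is its own inverse, so the two sums contain exactly the same terms in a different order. This is a special case — KL divergence is not symmetric in general: D_KL(P||Q) ≠ D_KL(Q||P) for most P, Q.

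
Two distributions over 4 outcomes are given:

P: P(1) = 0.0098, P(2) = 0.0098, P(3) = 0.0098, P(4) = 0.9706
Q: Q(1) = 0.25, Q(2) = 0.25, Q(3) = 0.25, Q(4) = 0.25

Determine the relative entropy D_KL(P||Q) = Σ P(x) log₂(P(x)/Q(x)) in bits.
1.7620 bits

D_KL(P||Q) = Σ P(x) log₂(P(x)/Q(x))

Computing term by term:
  P(1)·log₂(P(1)/Q(1)) = 0.0098·log₂(0.0098/0.25) = -0.04580
  P(2)·log₂(P(2)/Q(2)) = 0.0098·log₂(0.0098/0.25) = -0.04580
  P(3)·log₂(P(3)/Q(3)) = 0.0098·log₂(0.0098/0.25) = -0.04580
  P(4)·log₂(P(4)/Q(4)) = 0.9706·log₂(0.9706/0.25) = 1.89941

D_KL(P||Q) = -0.04580 - 0.04580 - 0.04580 + 1.89941 = 1.76201 ≈ 1.7620 bits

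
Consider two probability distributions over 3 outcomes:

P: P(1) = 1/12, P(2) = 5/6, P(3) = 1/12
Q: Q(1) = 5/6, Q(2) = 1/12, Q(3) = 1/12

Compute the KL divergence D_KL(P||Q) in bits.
2.4914 bits

D_KL(P||Q) = Σ P(x) log₂(P(x)/Q(x))

Computing term by term:
  P(1)·log₂(P(1)/Q(1)) = (1/12)·log₂((1/12)/(5/6)) = -0.27683
  P(2)·log₂(P(2)/Q(2)) = (5/6)·log₂((5/6)/(1/12)) = 2.76827
  P(3)·log₂(P(3)/Q(3)) = (1/12)·log₂((1/12)/(1/12)) = 0.00000

D_KL(P||Q) = -0.27683 + 2.76827 + 0.00000 = 2.49144 ≈ 2.4914 bits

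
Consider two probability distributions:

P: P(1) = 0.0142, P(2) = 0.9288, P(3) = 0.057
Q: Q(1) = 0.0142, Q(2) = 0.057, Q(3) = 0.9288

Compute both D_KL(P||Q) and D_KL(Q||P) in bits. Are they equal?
D_KL(P||Q) = 3.5102 bits, D_KL(Q||P) = 3.5102 bits. Yes, in this case they are equal (although KL divergence is not symmetric in general).

D_KL(P||Q) = Σ P(x) log₂(P(x)/Q(x))

Computing term by term:
  P(1)·log₂(P(1)/Q(1)) = 0.0142·log₂(0.0142/0.0142) = 0.00000
  P(2)·log₂(P(2)/Q(2)) = 0.9288·log₂(0.9288/0.057) = 3.73966
  P(3)·log₂(P(3)/Q(3)) = 0.057·log₂(0.057/0.9288) = -0.22950

D_KL(P||Q) = 0.00000 + 3.73966 - 0.22950 = 3.51016 ≈ 3.5102 bits

D_KL(Q||P) = Σ Q(x) log₂(Q(x)/P(x))

Computing term by term:
  Q(1)·log₂(Q(1)/P(1)) = 0.0142·log₂(0.0142/0.0142) = 0.00000
  Q(2)·log₂(Q(2)/P(2)) = 0.057·log₂(0.057/0.9288) = -0.22950
  Q(3)·log₂(Q(3)/P(3)) = 0.9288·log₂(0.9288/0.057) = 3.73966

D_KL(Q||P) = 0.00000 - 0.22950 + 3.73966 = 3.51016 ≈ 3.5102 bits

These ARE equal here. Q is P with outcomes relabeled (Q(2) = P(3), Q(3) = P(2)) by a relabeling that is its own inverse, so the two sums contain exactly the same terms in a different order. This is a special case — KL divergence is not symmetric in general: D_KL(P||Q) ≠ D_KL(Q||P) for most P, Q.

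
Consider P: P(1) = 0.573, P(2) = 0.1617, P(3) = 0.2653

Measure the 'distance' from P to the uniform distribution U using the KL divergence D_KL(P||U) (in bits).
0.1917 bits

U(i) = 1/3 for all i

D_KL(P||U) = Σ P(x) log₂(P(x) / (1/3))
           = Σ P(x) log₂(P(x)) + log₂(3)
           = log₂(3) - H(P)

H(P) = -Σ P(x) log₂(P(x)):
  -P(1)·log₂(P(1)) = -(0.573)·log₂(0.573) = 0.46034
  -P(2)·log₂(P(2)) = -(0.1617)·log₂(0.1617) = 0.42505
  -P(3)·log₂(P(3)) = -(0.2653)·log₂(0.2653) = 0.50786
H(P) = 0.46034 + 0.42505 + 0.50786 = 1.39325 bits

log₂(3) = 1.58496 bits

D_KL(P||U) = 1.58496 - 1.39325 = 0.19171 ≈ 0.1917 bits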